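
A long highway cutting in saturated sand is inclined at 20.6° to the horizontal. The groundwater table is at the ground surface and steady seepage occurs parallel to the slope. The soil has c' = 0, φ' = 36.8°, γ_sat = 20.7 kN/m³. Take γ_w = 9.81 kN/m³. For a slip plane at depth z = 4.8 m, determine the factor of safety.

With seepage parallel to the slope and the water table at the surface, the effective normal stress on the slip plane uses the buoyant unit weight γ' = γ_sat − γ_w while the driving shear stress uses γ_sat:
FS = [c' + γ' z cos²β tanφ'] / [γ_sat z sinβ cosβ]
(For c' = 0 this reduces to FS = (γ'/γ_sat)·tanφ'/tanβ.)
γ' = 20.7 − 9.81 = 10.89 kN/m³
Numerator = 0.0 + 10.89·4.8·cos²20.6°·tan36.8° = 0.0 + 10.89·4.8·0.8762·0.7481 = 34.264 kPa
Denominator = 20.7·4.8·sin20.6°·cos20.6° = 20.7·4.8·0.3518·0.9361 = 32.724 kPa
FS = 34.264 / 32.724 = 1.047

FS = 1.05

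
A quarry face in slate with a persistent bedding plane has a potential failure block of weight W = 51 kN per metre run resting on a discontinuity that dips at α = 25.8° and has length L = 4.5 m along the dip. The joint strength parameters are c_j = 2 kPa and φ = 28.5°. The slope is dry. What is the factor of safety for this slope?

Resolving the block weight along and normal to the plane and applying the Mohr–Coulomb strength on the joint:
N' = W cosα = 51·cos25.8° = 45.9 kN/m
Driving force T = W sinα = 51·sin25.8° = 22.2 kN/m
Resisting force R = c_j·L + N'·tanφ = 2·4.5 + 45.9·tan28.5° = 9.0 + 24.9 = 33.9 kN/m
FS = R / T = 33.9 / 22.2 = 1.529

FS = 1.53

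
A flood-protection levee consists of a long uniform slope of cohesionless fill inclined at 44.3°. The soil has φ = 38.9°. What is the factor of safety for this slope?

For a dry cohesionless infinite slope the factor of safety is FS = tanφ / tanβ.
FS = tan38.9° / tan44.3° = 0.8069 / 0.9759 = 0.827

FS = 0.83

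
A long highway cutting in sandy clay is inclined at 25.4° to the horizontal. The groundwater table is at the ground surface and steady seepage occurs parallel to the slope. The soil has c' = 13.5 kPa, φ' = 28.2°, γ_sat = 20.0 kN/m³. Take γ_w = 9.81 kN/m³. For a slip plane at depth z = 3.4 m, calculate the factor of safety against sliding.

With seepage parallel to the slope and the water table at the surface, the effective normal stress on the slip plane uses the buoyant unit weight γ' = γ_sat − γ_w while the driving shear stress uses γ_sat:
FS = [c' + γ' z cos²β tanφ'] / [γ_sat z sinβ cosβ]
γ' = 20.0 − 9.81 = 10.19 kN/m³
Numerator = 13.5 + 10.19·3.4·cos²25.4°·tan28.2° = 13.5 + 10.19·3.4·0.8160·0.5362 = 28.659 kPa
Denominator = 20.0·3.4·sin25.4°·cos25.4° = 20.0·3.4·0.4289·0.9033 = 26.348 kPa
FS = 28.659 / 26.348 = 1.088

FS = 1.09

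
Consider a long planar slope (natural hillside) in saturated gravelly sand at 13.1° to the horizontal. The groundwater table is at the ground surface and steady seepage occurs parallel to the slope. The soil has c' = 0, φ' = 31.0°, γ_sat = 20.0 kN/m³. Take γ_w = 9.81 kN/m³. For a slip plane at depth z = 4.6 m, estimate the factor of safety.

FS = 1.32

With seepage parallel to the slope and the water table at the surface, the effective normal stress on the slip plane uses the buoyant unit weight γ' = γ_sat − γ_w while the driving shear stress uses γ_sat:
FS = [c' + γ' z cos²β tanφ'] / [γ_sat z sinβ cosβ]
(For c' = 0 this reduces to FS = (γ'/γ_sat)·tanφ'/tanβ.)
γ' = 20.0 − 9.81 = 10.19 kN/m³
Numerator = 0.0 + 10.19·4.6·cos²13.1°·tan31.0° = 0.0 + 10.19·4.6·0.9486·0.6009 = 26.718 kPa
Denominator = 20.0·4.6·sin13.1°·cos13.1° = 20.0·4.6·0.2267·0.9740 = 20.309 kPa
FS = 26.718 / 20.309 = 1.316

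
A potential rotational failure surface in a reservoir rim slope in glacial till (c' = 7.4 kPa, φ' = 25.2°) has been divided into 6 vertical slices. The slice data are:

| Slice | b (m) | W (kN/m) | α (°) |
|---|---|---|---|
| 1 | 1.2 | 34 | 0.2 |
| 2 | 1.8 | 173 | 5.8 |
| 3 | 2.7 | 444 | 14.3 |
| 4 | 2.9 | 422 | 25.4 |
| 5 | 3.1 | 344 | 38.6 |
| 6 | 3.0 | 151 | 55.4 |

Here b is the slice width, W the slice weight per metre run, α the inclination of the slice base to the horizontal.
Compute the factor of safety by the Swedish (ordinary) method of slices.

Ordinary method of slices: FS = Σ[c'·Δl_i + (W_i cosα_i)·tanφ'] / Σ W_i sinα_i, with Δl_i = b_i / cosα_i.
Slice 1: Δl = 1.2/cos0.2° = 1.200 m; N'_1 = 34·cos0.2° = 34.0; c'Δl = 8.88; W sinα = 0.1
Slice 2: Δl = 1.8/cos5.8° = 1.809 m; N'_2 = 173·cos5.8° = 172.1; c'Δl = 13.39; W sinα = 17.5
Slice 3: Δl = 2.7/cos14.3° = 2.786 m; N'_3 = 444·cos14.3° = 430.2; c'Δl = 20.62; W sinα = 109.7
Slice 4: Δl = 2.9/cos25.4° = 3.210 m; N'_4 = 422·cos25.4° = 381.2; c'Δl = 23.76; W sinα = 181.0
Slice 5: Δl = 3.1/cos38.6° = 3.967 m; N'_5 = 344·cos38.6° = 268.8; c'Δl = 29.35; W sinα = 214.6
Slice 6: Δl = 3.0/cos55.4° = 5.283 m; N'_6 = 151·cos55.4° = 85.7; c'Δl = 39.10; W sinα = 124.3
Σc'Δl = 135.1 kN/m; ΣN' = 1372.2 kN/m; ΣW sinα = 647.2 kN/m
Resisting = 135.1 + 1372.2·tan25.2° = 135.1 + 645.7 = 780.8 kN/m
FS = 780.8 / 647.2 = 1.206

FS = 1.21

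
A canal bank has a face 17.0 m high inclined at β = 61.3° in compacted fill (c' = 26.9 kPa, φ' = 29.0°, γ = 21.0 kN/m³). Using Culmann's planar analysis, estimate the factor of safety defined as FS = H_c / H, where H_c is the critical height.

FS = 1.49

H_c = (4c'/γ) · sinβ cosφ' / [1 − cos(β − φ')]
    = (4·26.9/21.0) · sin61.3°·cos29.0° / [1 − cos32.3°]
    = 5.124 · 0.7672 / 0.1547 = 25.40 m
FS = H_c / H = 25.40 / 17.0 = 1.494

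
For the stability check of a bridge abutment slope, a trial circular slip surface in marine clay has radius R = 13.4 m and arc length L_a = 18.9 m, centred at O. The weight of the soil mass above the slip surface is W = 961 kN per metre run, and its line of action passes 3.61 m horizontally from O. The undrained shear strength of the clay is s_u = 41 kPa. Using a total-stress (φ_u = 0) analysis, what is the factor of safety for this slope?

Taking moments about the centre O, the resisting moment is provided by the undrained shear strength acting along the arc:
M_R = s_u·L_a·R = 41·18.90·13.4 = 10383.7 kN·m/m
M_D = W·d = 961·3.61 = 3469.2 kN·m/m
FS = M_R / M_D = 10383.7 / 3469.2 = 2.993

FS = 2.99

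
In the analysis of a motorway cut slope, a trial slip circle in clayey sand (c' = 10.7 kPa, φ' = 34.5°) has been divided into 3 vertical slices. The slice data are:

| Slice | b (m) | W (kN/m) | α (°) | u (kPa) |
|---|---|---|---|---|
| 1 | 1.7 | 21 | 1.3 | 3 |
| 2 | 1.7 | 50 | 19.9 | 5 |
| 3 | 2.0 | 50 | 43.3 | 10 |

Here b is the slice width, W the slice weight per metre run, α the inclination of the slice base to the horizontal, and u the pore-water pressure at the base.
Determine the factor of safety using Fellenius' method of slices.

FS = 2.13

Ordinary method of slices: FS = Σ[c'·Δl_i + (W_i cosα_i − u_i·Δl_i)·tanφ'] / Σ W_i sinα_i, with Δl_i = b_i / cosα_i.
Slice 1: Δl = 1.7/cos1.3° = 1.700 m; N'_1 = 21·cos1.3° − 3·1.700 = 15.9; c'Δl = 18.19; W sinα = 0.5
Slice 2: Δl = 1.7/cos19.9° = 1.808 m; N'_2 = 50·cos19.9° − 5·1.808 = 38.0; c'Δl = 19.35; W sinα = 17.0
Slice 3: Δl = 2.0/cos43.3° = 2.748 m; N'_3 = 50·cos43.3° − 10·2.748 = 8.9; c'Δl = 29.40; W sinα = 34.3
Σc'Δl = 66.9 kN/m; ΣN' = 62.8 kN/m; ΣW sinα = 51.8 kN/m
Resisting = 66.9 + 62.8·tan34.5° = 66.9 + 43.1 = 110.1 kN/m
FS = 110.1 / 51.8 = 2.126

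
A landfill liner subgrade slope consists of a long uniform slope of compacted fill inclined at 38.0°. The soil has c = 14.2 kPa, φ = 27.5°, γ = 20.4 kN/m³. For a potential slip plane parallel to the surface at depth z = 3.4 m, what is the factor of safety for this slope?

FS = 1.09

For an infinite slope with a slip plane parallel to the surface (no pore pressure): FS = [c + γz cos²β tanφ] / [γz sinβ cosβ].
γz = 20.4·3.4 = 69.36 kN/m²
Numerator = 14.2 + 69.36·cos²38.0°·tan27.5° = 14.2 + 69.36·0.6210·0.5206 = 36.621 kPa
Denominator = 69.36·sin38.0°·cos38.0° = 69.36·0.6157·0.7880 = 33.650 kPa
FS = 36.621 / 33.650 = 1.088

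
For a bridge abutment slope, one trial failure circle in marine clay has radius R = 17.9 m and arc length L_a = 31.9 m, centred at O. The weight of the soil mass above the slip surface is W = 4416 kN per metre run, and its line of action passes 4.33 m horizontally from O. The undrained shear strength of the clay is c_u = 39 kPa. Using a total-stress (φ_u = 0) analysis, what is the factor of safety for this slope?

FS = 1.16

Taking moments about the centre O, the resisting moment is provided by the undrained shear strength acting along the arc:
M_R = c_u·L_a·R = 39·31.90·17.9 = 22269.4 kN·m/m
M_D = W·d = 4416·4.33 = 19121.3 kN·m/m
FS = M_R / M_D = 22269.4 / 19121.3 = 1.165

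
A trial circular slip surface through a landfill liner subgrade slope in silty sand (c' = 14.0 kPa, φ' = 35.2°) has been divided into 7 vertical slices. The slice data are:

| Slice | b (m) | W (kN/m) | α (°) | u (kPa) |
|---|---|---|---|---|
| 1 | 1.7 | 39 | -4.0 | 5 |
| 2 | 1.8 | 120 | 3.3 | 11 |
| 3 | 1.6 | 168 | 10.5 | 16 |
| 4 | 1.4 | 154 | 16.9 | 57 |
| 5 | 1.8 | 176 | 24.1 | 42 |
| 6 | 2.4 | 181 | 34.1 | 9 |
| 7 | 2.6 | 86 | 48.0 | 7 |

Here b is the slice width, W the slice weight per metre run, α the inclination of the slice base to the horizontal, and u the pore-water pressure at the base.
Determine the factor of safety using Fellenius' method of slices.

FS = 1.94

Ordinary method of slices: FS = Σ[c'·Δl_i + (W_i cosα_i − u_i·Δl_i)·tanφ'] / Σ W_i sinα_i, with Δl_i = b_i / cosα_i.
Slice 1: Δl = 1.7/cos(-4.0°) = 1.704 m; N'_1 = 39·cos(-4.0°) − 5·1.704 = 30.4; c'Δl = 23.86; W sinα = -2.7
Slice 2: Δl = 1.8/cos3.3° = 1.803 m; N'_2 = 120·cos3.3° − 11·1.803 = 100.0; c'Δl = 25.24; W sinα = 6.9
Slice 3: Δl = 1.6/cos10.5° = 1.627 m; N'_3 = 168·cos10.5° − 16·1.627 = 139.2; c'Δl = 22.78; W sinα = 30.6
Slice 4: Δl = 1.4/cos16.9° = 1.463 m; N'_4 = 154·cos16.9° − 57·1.463 = 63.9; c'Δl = 20.48; W sinα = 44.8
Slice 5: Δl = 1.8/cos24.1° = 1.972 m; N'_5 = 176·cos24.1° − 42·1.972 = 77.8; c'Δl = 27.61; W sinα = 71.9
Slice 6: Δl = 2.4/cos34.1° = 2.898 m; N'_6 = 181·cos34.1° − 9·2.898 = 123.8; c'Δl = 40.58; W sinα = 101.5
Slice 7: Δl = 2.6/cos48.0° = 3.886 m; N'_7 = 86·cos48.0° − 7·3.886 = 30.3; c'Δl = 54.40; W sinα = 63.9
Σc'Δl = 214.9 kN/m; ΣN' = 565.4 kN/m; ΣW sinα = 316.8 kN/m
Resisting = 214.9 + 565.4·tan35.2° = 214.9 + 398.9 = 613.8 kN/m
FS = 613.8 / 316.8 = 1.937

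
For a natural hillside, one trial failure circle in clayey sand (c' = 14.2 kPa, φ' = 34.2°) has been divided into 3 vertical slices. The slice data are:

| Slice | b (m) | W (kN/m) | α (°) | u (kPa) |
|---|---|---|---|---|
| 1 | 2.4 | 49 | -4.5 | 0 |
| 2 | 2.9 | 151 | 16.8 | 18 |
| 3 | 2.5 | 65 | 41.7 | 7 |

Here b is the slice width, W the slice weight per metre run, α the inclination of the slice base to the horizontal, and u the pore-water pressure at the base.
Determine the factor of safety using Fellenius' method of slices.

FS = 2.84

Ordinary method of slices: FS = Σ[c'·Δl_i + (W_i cosα_i − u_i·Δl_i)·tanφ'] / Σ W_i sinα_i, with Δl_i = b_i / cosα_i.
Slice 1: Δl = 2.4/cos(-4.5°) = 2.407 m; N'_1 = 49·cos(-4.5°) − 0·2.407 = 48.8; c'Δl = 34.19; W sinα = -3.8
Slice 2: Δl = 2.9/cos16.8° = 3.029 m; N'_2 = 151·cos16.8° − 18·3.029 = 90.0; c'Δl = 43.02; W sinα = 43.6
Slice 3: Δl = 2.5/cos41.7° = 3.348 m; N'_3 = 65·cos41.7° − 7·3.348 = 25.1; c'Δl = 47.55; W sinα = 43.2
Σc'Δl = 124.7 kN/m; ΣN' = 164.0 kN/m; ΣW sinα = 83.0 kN/m
Resisting = 124.7 + 164.0·tan34.2° = 124.7 + 111.4 = 236.2 kN/m
FS = 236.2 / 83.0 = 2.844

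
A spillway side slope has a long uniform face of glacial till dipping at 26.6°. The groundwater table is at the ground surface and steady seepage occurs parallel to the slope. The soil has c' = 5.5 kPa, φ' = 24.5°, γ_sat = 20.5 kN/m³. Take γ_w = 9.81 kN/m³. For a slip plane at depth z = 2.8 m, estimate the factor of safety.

FS = 0.71

With seepage parallel to the slope and the water table at the surface, the effective normal stress on the slip plane uses the buoyant unit weight γ' = γ_sat − γ_w while the driving shear stress uses γ_sat:
FS = [c' + γ' z cos²β tanφ'] / [γ_sat z sinβ cosβ]
γ' = 20.5 − 9.81 = 10.69 kN/m³
Numerator = 5.5 + 10.69·2.8·cos²26.6°·tan24.5° = 5.5 + 10.69·2.8·0.7995·0.4557 = 16.406 kPa
Denominator = 20.5·2.8·sin26.6°·cos26.6° = 20.5·2.8·0.4478·0.8942 = 22.981 kPa
FS = 16.406 / 22.981 = 0.714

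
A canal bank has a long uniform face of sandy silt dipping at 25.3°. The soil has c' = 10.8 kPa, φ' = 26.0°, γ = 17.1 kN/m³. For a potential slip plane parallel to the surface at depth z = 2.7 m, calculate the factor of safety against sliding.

For an infinite slope with a slip plane parallel to the surface (no pore pressure): FS = [c' + γz cos²β tanφ'] / [γz sinβ cosβ].
γz = 17.1·2.7 = 46.17 kN/m²
Numerator = 10.8 + 46.17·cos²25.3°·tan26.0° = 10.8 + 46.17·0.8174·0.4877 = 29.206 kPa
Denominator = 46.17·sin25.3°·cos25.3° = 46.17·0.4274·0.9041 = 17.839 kPa
FS = 29.206 / 17.839 = 1.637

FS = 1.64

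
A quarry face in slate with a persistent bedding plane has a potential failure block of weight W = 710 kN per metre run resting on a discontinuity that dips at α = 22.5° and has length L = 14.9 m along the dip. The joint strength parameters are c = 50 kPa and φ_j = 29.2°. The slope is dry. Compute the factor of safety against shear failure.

FS = 4.09

Resolving the block weight along and normal to the plane and applying the Mohr–Coulomb strength on the joint:
N' = W cosα = 710·cos22.5° = 656.0 kN/m
Driving force T = W sinα = 710·sin22.5° = 271.7 kN/m
Resisting force R = c·L + N'·tanφ_j = 50·14.9 + 656.0·tan29.2° = 745.0 + 366.6 = 1111.6 kN/m
FS = R / T = 1111.6 / 271.7 = 4.091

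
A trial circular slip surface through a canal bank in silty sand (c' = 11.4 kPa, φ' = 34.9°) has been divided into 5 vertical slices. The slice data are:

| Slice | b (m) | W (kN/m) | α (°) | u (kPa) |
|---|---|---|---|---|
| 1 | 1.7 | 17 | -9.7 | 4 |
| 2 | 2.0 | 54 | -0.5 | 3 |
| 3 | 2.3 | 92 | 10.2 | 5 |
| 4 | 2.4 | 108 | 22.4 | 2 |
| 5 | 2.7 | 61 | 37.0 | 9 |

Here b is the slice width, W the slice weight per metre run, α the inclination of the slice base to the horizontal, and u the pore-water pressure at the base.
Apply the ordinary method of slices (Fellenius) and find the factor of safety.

FS = 3.43

Ordinary method of slices: FS = Σ[c'·Δl_i + (W_i cosα_i − u_i·Δl_i)·tanφ'] / Σ W_i sinα_i, with Δl_i = b_i / cosα_i.
Slice 1: Δl = 1.7/cos(-9.7°) = 1.725 m; N'_1 = 17·cos(-9.7°) − 4·1.725 = 9.9; c'Δl = 19.66; W sinα = -2.9
Slice 2: Δl = 2.0/cos(-0.5°) = 2.000 m; N'_2 = 54·cos(-0.5°) − 3·2.000 = 48.0; c'Δl = 22.80; W sinα = -0.5
Slice 3: Δl = 2.3/cos10.2° = 2.337 m; N'_3 = 92·cos10.2° − 5·2.337 = 78.9; c'Δl = 26.64; W sinα = 16.3
Slice 4: Δl = 2.4/cos22.4° = 2.596 m; N'_4 = 108·cos22.4° − 2·2.596 = 94.7; c'Δl = 29.59; W sinα = 41.2
Slice 5: Δl = 2.7/cos37.0° = 3.381 m; N'_5 = 61·cos37.0° − 9·3.381 = 18.3; c'Δl = 38.54; W sinα = 36.7
Σc'Δl = 137.2 kN/m; ΣN' = 249.7 kN/m; ΣW sinα = 90.8 kN/m
Resisting = 137.2 + 249.7·tan34.9° = 137.2 + 174.2 = 311.4 kN/m
FS = 311.4 / 90.8 = 3.429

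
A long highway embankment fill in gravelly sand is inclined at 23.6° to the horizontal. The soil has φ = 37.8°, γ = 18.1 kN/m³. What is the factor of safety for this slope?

FS = 1.78

For a dry cohesionless infinite slope the factor of safety is FS = tanφ / tanβ.
FS = tan37.8° / tan23.6° = 0.7757 / 0.4369 = 1.775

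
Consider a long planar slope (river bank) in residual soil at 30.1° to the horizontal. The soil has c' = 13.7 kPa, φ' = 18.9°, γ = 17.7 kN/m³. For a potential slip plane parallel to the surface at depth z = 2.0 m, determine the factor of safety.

For an infinite slope with a slip plane parallel to the surface (no pore pressure): FS = [c' + γz cos²β tanφ'] / [γz sinβ cosβ].
γz = 17.7·2.0 = 35.40 kN/m²
Numerator = 13.7 + 35.40·cos²30.1°·tan18.9° = 13.7 + 35.40·0.7485·0.3424 = 22.772 kPa
Denominator = 35.40·sin30.1°·cos30.1° = 35.40·0.5015·0.8652 = 15.359 kPa
FS = 22.772 / 15.359 = 1.483

FS = 1.48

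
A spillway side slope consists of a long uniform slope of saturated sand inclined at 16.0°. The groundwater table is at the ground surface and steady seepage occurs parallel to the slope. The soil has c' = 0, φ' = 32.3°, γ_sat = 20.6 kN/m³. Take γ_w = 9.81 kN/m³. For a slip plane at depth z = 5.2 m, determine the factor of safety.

FS = 1.15

With seepage parallel to the slope and the water table at the surface, the effective normal stress on the slip plane uses the buoyant unit weight γ' = γ_sat − γ_w while the driving shear stress uses γ_sat:
FS = [c' + γ' z cos²β tanφ'] / [γ_sat z sinβ cosβ]
(For c' = 0 this reduces to FS = (γ'/γ_sat)·tanφ'/tanβ.)
γ' = 20.6 − 9.81 = 10.79 kN/m³
Numerator = 0.0 + 10.79·5.2·cos²16.0°·tan32.3° = 0.0 + 10.79·5.2·0.9240·0.6322 = 32.775 kPa
Denominator = 20.6·5.2·sin16.0°·cos16.0° = 20.6·5.2·0.2756·0.9613 = 28.382 kPa
FS = 32.775 / 28.382 = 1.155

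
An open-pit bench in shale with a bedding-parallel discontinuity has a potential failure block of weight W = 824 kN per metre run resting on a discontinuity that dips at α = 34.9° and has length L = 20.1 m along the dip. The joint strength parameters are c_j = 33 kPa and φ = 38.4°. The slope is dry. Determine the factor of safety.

FS = 2.54

Resolving the block weight along and normal to the plane and applying the Mohr–Coulomb strength on the joint:
N' = W cosα = 824·cos34.9° = 675.8 kN/m
Driving force T = W sinα = 824·sin34.9° = 471.4 kN/m
Resisting force R = c_j·L + N'·tanφ = 33·20.1 + 675.8·tan38.4° = 663.3 + 535.6 = 1198.9 kN/m
FS = R / T = 1198.9 / 471.4 = 2.543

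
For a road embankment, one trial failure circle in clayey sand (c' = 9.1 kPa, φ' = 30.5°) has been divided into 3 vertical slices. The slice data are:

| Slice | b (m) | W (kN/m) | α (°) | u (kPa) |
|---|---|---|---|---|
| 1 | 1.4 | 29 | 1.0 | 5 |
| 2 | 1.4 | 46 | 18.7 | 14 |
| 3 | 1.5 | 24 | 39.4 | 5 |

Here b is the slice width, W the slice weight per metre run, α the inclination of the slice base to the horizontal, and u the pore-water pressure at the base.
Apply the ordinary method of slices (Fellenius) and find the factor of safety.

Ordinary method of slices: FS = Σ[c'·Δl_i + (W_i cosα_i − u_i·Δl_i)·tanφ'] / Σ W_i sinα_i, with Δl_i = b_i / cosα_i.
Slice 1: Δl = 1.4/cos1.0° = 1.400 m; N'_1 = 29·cos1.0° − 5·1.400 = 22.0; c'Δl = 12.74; W sinα = 0.5
Slice 2: Δl = 1.4/cos18.7° = 1.478 m; N'_2 = 46·cos18.7° − 14·1.478 = 22.9; c'Δl = 13.45; W sinα = 14.7
Slice 3: Δl = 1.5/cos39.4° = 1.941 m; N'_3 = 24·cos39.4° − 5·1.941 = 8.8; c'Δl = 17.66; W sinα = 15.2
Σc'Δl = 43.9 kN/m; ΣN' = 53.7 kN/m; ΣW sinα = 30.5 kN/m
Resisting = 43.9 + 53.7·tan30.5° = 43.9 + 31.6 = 75.5 kN/m
FS = 75.5 / 30.5 = 2.476

FS = 2.48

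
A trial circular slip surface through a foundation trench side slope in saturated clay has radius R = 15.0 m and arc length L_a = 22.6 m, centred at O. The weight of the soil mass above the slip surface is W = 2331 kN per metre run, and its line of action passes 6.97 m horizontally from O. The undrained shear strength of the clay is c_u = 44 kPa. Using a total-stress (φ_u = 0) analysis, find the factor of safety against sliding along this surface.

FS = 0.92

Taking moments about the centre O, the resisting moment is provided by the undrained shear strength acting along the arc:
M_R = c_u·L_a·R = 44·22.60·15.0 = 14916.0 kN·m/m
M_D = W·d = 2331·6.97 = 16247.1 kN·m/m
FS = M_R / M_D = 14916.0 / 16247.1 = 0.918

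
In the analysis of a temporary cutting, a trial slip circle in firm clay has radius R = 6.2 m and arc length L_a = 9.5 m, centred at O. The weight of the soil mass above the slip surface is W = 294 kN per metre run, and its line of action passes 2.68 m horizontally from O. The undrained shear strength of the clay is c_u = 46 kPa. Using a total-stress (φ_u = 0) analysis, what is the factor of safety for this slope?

FS = 3.44

Taking moments about the centre O, the resisting moment is provided by the undrained shear strength acting along the arc:
M_R = c_u·L_a·R = 46·9.50·6.2 = 2709.4 kN·m/m
M_D = W·d = 294·2.68 = 787.9 kN·m/m
FS = M_R / M_D = 2709.4 / 787.9 = 3.439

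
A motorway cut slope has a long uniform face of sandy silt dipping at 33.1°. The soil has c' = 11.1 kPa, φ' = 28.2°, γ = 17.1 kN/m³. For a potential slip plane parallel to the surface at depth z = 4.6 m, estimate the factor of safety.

For an infinite slope with a slip plane parallel to the surface (no pore pressure): FS = [c' + γz cos²β tanφ'] / [γz sinβ cosβ].
γz = 17.1·4.6 = 78.66 kN/m²
Numerator = 11.1 + 78.66·cos²33.1°·tan28.2° = 11.1 + 78.66·0.7018·0.5362 = 40.699 kPa
Denominator = 78.66·sin33.1°·cos33.1° = 78.66·0.5461·0.8377 = 35.985 kPa
FS = 40.699 / 35.985 = 1.131

FS = 1.13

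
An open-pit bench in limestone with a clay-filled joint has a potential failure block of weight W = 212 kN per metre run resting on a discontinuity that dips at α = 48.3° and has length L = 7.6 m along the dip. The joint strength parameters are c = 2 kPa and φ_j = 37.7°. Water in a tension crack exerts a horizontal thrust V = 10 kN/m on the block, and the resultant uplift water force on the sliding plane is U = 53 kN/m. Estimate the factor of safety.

FS = 0.47

Resolving the block weight along and normal to the plane and applying the Mohr–Coulomb strength on the joint:
N' = W cosα − U − V sinα = 212·cos48.3° − 53 − 10·sin48.3° = 80.6 kN/m
Driving force T = W sinα + V cosα = 212·sin48.3° + 10·cos48.3° = 164.9 kN/m
Resisting force R = c·L + N'·tanφ_j = 2·7.6 + 80.6·tan37.7° = 15.2 + 62.3 = 77.5 kN/m
FS = R / T = 77.5 / 164.9 = 0.470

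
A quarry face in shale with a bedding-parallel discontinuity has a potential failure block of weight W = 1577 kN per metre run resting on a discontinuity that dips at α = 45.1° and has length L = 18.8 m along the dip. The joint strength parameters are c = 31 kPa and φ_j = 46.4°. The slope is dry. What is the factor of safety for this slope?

Resolving the block weight along and normal to the plane and applying the Mohr–Coulomb strength on the joint:
N' = W cosα = 1577·cos45.1° = 1113.2 kN/m
Driving force T = W sinα = 1577·sin45.1° = 1117.1 kN/m
Resisting force R = c·L + N'·tanφ_j = 31·18.8 + 1113.2·tan46.4° = 582.8 + 1168.9 = 1751.7 kN/m
FS = R / T = 1751.7 / 1117.1 = 1.568

FS = 1.57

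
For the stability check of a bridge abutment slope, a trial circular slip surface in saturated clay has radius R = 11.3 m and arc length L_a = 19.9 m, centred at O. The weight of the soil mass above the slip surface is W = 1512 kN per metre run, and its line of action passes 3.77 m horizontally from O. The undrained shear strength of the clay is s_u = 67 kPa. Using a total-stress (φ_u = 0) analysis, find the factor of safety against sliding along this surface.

Taking moments about the centre O, the resisting moment is provided by the undrained shear strength acting along the arc:
M_R = s_u·L_a·R = 67·19.90·11.3 = 15066.3 kN·m/m
M_D = W·d = 1512·3.77 = 5700.2 kN·m/m
FS = M_R / M_D = 15066.3 / 5700.2 = 2.643

FS = 2.64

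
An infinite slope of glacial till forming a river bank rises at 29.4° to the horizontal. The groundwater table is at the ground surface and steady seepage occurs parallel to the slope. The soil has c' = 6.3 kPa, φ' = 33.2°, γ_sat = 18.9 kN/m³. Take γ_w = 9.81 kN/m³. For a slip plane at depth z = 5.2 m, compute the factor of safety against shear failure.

With seepage parallel to the slope and the water table at the surface, the effective normal stress on the slip plane uses the buoyant unit weight γ' = γ_sat − γ_w while the driving shear stress uses γ_sat:
FS = [c' + γ' z cos²β tanφ'] / [γ_sat z sinβ cosβ]
γ' = 18.9 − 9.81 = 9.09 kN/m³
Numerator = 6.3 + 9.09·5.2·cos²29.4°·tan33.2° = 6.3 + 9.09·5.2·0.7590·0.6544 = 29.777 kPa
Denominator = 18.9·5.2·sin29.4°·cos29.4° = 18.9·5.2·0.4909·0.8712 = 42.033 kPa
FS = 29.777 / 42.033 = 0.708

FS = 0.71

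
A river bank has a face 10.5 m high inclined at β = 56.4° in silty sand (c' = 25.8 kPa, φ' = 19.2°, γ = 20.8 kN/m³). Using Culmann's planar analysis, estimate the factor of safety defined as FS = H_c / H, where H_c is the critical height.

FS = 1.83

H_c = (4c'/γ) · sinβ cosφ' / [1 − cos(β − φ')]
    = (4·25.8/20.8) · sin56.4°·cos19.2° / [1 − cos37.2°]
    = 4.962 · 0.7866 / 0.2035 = 19.18 m
FS = H_c / H = 19.18 / 10.5 = 1.827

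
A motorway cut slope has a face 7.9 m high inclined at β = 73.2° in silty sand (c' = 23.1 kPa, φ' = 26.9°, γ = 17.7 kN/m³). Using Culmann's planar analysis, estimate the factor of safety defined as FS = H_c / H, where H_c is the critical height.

FS = 1.83

H_c = (4c'/γ) · sinβ cosφ' / [1 − cos(β − φ')]
    = (4·23.1/17.7) · sin73.2°·cos26.9° / [1 − cos46.3°]
    = 5.220 · 0.8537 / 0.3091 = 14.42 m
FS = H_c / H = 14.42 / 7.9 = 1.825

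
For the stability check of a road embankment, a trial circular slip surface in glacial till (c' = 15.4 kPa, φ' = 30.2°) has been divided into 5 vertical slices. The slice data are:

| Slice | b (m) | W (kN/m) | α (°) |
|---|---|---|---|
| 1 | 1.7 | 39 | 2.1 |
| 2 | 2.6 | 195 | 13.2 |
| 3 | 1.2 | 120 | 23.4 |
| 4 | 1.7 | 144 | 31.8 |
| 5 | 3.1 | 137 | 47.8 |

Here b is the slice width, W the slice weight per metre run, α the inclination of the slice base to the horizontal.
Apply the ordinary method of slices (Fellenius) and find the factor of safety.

FS = 1.89

Ordinary method of slices: FS = Σ[c'·Δl_i + (W_i cosα_i)·tanφ'] / Σ W_i sinα_i, with Δl_i = b_i / cosα_i.
Slice 1: Δl = 1.7/cos2.1° = 1.701 m; N'_1 = 39·cos2.1° = 39.0; c'Δl = 26.20; W sinα = 1.4
Slice 2: Δl = 2.6/cos13.2° = 2.671 m; N'_2 = 195·cos13.2° = 189.8; c'Δl = 41.13; W sinα = 44.5
Slice 3: Δl = 1.2/cos23.4° = 1.308 m; N'_3 = 120·cos23.4° = 110.1; c'Δl = 20.14; W sinα = 47.7
Slice 4: Δl = 1.7/cos31.8° = 2.000 m; N'_4 = 144·cos31.8° = 122.4; c'Δl = 30.80; W sinα = 75.9
Slice 5: Δl = 3.1/cos47.8° = 4.615 m; N'_5 = 137·cos47.8° = 92.0; c'Δl = 71.07; W sinα = 101.5
Σc'Δl = 189.3 kN/m; ΣN' = 553.4 kN/m; ΣW sinα = 271.0 kN/m
Resisting = 189.3 + 553.4·tan30.2° = 189.3 + 322.1 = 511.4 kN/m
FS = 511.4 / 271.0 = 1.887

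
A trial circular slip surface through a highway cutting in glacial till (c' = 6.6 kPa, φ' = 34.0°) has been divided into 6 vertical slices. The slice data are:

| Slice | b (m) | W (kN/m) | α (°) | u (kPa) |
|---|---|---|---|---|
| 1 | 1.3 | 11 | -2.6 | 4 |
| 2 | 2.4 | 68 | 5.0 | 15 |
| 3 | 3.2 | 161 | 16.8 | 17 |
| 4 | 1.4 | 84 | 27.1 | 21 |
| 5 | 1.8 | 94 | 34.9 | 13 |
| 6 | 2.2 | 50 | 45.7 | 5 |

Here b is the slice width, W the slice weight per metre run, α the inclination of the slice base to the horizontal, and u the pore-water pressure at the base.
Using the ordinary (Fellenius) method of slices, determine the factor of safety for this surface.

FS = 1.43

Ordinary method of slices: FS = Σ[c'·Δl_i + (W_i cosα_i − u_i·Δl_i)·tanφ'] / Σ W_i sinα_i, with Δl_i = b_i / cosα_i.
Slice 1: Δl = 1.3/cos(-2.6°) = 1.301 m; N'_1 = 11·cos(-2.6°) − 4·1.301 = 5.8; c'Δl = 8.59; W sinα = -0.5
Slice 2: Δl = 2.4/cos5.0° = 2.409 m; N'_2 = 68·cos5.0° − 15·2.409 = 31.6; c'Δl = 15.90; W sinα = 5.9
Slice 3: Δl = 3.2/cos16.8° = 3.343 m; N'_3 = 161·cos16.8° − 17·3.343 = 97.3; c'Δl = 22.06; W sinα = 46.5
Slice 4: Δl = 1.4/cos27.1° = 1.573 m; N'_4 = 84·cos27.1° − 21·1.573 = 41.8; c'Δl = 10.38; W sinα = 38.3
Slice 5: Δl = 1.8/cos34.9° = 2.195 m; N'_5 = 94·cos34.9° − 13·2.195 = 48.6; c'Δl = 14.49; W sinα = 53.8
Slice 6: Δl = 2.2/cos45.7° = 3.150 m; N'_6 = 50·cos45.7° − 5·3.150 = 19.2; c'Δl = 20.79; W sinα = 35.8
Σc'Δl = 92.2 kN/m; ΣN' = 244.2 kN/m; ΣW sinα = 179.8 kN/m
Resisting = 92.2 + 244.2·tan34.0° = 92.2 + 164.7 = 256.9 kN/m
FS = 256.9 / 179.8 = 1.429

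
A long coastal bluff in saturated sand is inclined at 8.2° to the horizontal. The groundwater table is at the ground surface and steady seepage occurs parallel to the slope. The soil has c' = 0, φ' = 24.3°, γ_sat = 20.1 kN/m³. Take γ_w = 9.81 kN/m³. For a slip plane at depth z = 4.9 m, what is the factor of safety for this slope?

FS = 1.60

With seepage parallel to the slope and the water table at the surface, the effective normal stress on the slip plane uses the buoyant unit weight γ' = γ_sat − γ_w while the driving shear stress uses γ_sat:
FS = [c' + γ' z cos²β tanφ'] / [γ_sat z sinβ cosβ]
(For c' = 0 this reduces to FS = (γ'/γ_sat)·tanφ'/tanβ.)
γ' = 20.1 − 9.81 = 10.29 kN/m³
Numerator = 0.0 + 10.29·4.9·cos²8.2°·tan24.3° = 0.0 + 10.29·4.9·0.9797·0.4515 = 22.303 kPa
Denominator = 20.1·4.9·sin8.2°·cos8.2° = 20.1·4.9·0.1426·0.9898 = 13.904 kPa
FS = 22.303 / 13.904 = 1.604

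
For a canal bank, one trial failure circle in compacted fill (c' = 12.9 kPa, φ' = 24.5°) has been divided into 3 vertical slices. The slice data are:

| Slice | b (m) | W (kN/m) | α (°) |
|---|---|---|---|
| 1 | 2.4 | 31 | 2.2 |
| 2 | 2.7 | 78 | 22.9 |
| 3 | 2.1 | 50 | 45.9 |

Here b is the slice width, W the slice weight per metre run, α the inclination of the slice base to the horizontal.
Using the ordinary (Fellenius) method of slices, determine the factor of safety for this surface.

Ordinary method of slices: FS = Σ[c'·Δl_i + (W_i cosα_i)·tanφ'] / Σ W_i sinα_i, with Δl_i = b_i / cosα_i.
Slice 1: Δl = 2.4/cos2.2° = 2.402 m; N'_1 = 31·cos2.2° = 31.0; c'Δl = 30.98; W sinα = 1.2
Slice 2: Δl = 2.7/cos22.9° = 2.931 m; N'_2 = 78·cos22.9° = 71.9; c'Δl = 37.81; W sinα = 30.4
Slice 3: Δl = 2.1/cos45.9° = 3.018 m; N'_3 = 50·cos45.9° = 34.8; c'Δl = 38.93; W sinα = 35.9
Σc'Δl = 107.7 kN/m; ΣN' = 137.6 kN/m; ΣW sinα = 67.4 kN/m
Resisting = 107.7 + 137.6·tan24.5° = 107.7 + 62.7 = 170.4 kN/m
FS = 170.4 / 67.4 = 2.527

FS = 2.53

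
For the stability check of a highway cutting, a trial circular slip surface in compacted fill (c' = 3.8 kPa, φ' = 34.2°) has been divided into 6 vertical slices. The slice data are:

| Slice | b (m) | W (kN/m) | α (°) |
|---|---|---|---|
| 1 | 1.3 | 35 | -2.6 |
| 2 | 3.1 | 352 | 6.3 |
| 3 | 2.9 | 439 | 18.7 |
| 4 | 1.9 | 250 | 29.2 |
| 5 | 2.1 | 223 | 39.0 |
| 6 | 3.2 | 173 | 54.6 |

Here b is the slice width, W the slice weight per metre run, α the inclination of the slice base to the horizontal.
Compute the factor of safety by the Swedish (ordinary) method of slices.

Ordinary method of slices: FS = Σ[c'·Δl_i + (W_i cosα_i)·tanφ'] / Σ W_i sinα_i, with Δl_i = b_i / cosα_i.
Slice 1: Δl = 1.3/cos(-2.6°) = 1.301 m; N'_1 = 35·cos(-2.6°) = 35.0; c'Δl = 4.95; W sinα = -1.6
Slice 2: Δl = 3.1/cos6.3° = 3.119 m; N'_2 = 352·cos6.3° = 349.9; c'Δl = 11.85; W sinα = 38.6
Slice 3: Δl = 2.9/cos18.7° = 3.062 m; N'_3 = 439·cos18.7° = 415.8; c'Δl = 11.63; W sinα = 140.7
Slice 4: Δl = 1.9/cos29.2° = 2.177 m; N'_4 = 250·cos29.2° = 218.2; c'Δl = 8.27; W sinα = 122.0
Slice 5: Δl = 2.1/cos39.0° = 2.702 m; N'_5 = 223·cos39.0° = 173.3; c'Δl = 10.27; W sinα = 140.3
Slice 6: Δl = 3.2/cos54.6° = 5.524 m; N'_6 = 173·cos54.6° = 100.2; c'Δl = 20.99; W sinα = 141.0
Σc'Δl = 68.0 kN/m; ΣN' = 1292.4 kN/m; ΣW sinα = 581.1 kN/m
Resisting = 68.0 + 1292.4·tan34.2° = 68.0 + 878.3 = 946.3 kN/m
FS = 946.3 / 581.1 = 1.628

FS = 1.63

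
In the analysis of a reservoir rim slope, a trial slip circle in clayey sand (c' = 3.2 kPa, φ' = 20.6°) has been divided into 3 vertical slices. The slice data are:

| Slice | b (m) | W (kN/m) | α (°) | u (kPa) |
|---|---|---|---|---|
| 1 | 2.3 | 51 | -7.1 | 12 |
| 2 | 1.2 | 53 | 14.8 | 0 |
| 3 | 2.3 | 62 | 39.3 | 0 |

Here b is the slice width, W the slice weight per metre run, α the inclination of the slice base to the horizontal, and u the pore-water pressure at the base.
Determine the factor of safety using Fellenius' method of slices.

Ordinary method of slices: FS = Σ[c'·Δl_i + (W_i cosα_i − u_i·Δl_i)·tanφ'] / Σ W_i sinα_i, with Δl_i = b_i / cosα_i.
Slice 1: Δl = 2.3/cos(-7.1°) = 2.318 m; N'_1 = 51·cos(-7.1°) − 12·2.318 = 22.8; c'Δl = 7.42; W sinα = -6.3
Slice 2: Δl = 1.2/cos14.8° = 1.241 m; N'_2 = 53·cos14.8° − 0·1.241 = 51.2; c'Δl = 3.97; W sinα = 13.5
Slice 3: Δl = 2.3/cos39.3° = 2.972 m; N'_3 = 62·cos39.3° − 0·2.972 = 48.0; c'Δl = 9.51; W sinα = 39.3
Σc'Δl = 20.9 kN/m; ΣN' = 122.0 kN/m; ΣW sinα = 46.5 kN/m
Resisting = 20.9 + 122.0·tan20.6° = 20.9 + 45.9 = 66.8 kN/m
FS = 66.8 / 46.5 = 1.436

FS = 1.44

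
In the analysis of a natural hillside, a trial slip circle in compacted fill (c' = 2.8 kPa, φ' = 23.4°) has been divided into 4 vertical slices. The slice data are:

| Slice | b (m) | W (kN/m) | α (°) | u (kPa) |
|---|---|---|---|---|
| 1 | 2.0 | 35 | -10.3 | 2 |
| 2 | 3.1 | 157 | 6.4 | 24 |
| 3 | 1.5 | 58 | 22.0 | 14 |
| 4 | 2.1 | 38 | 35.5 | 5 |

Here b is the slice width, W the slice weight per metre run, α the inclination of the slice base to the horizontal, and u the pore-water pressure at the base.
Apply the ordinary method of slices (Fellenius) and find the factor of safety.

Ordinary method of slices: FS = Σ[c'·Δl_i + (W_i cosα_i − u_i·Δl_i)·tanφ'] / Σ W_i sinα_i, with Δl_i = b_i / cosα_i.
Slice 1: Δl = 2.0/cos(-10.3°) = 2.033 m; N'_1 = 35·cos(-10.3°) − 2·2.033 = 30.4; c'Δl = 5.69; W sinα = -6.3
Slice 2: Δl = 3.1/cos6.4° = 3.119 m; N'_2 = 157·cos6.4° − 24·3.119 = 81.2; c'Δl = 8.73; W sinα = 17.5
Slice 3: Δl = 1.5/cos22.0° = 1.618 m; N'_3 = 58·cos22.0° − 14·1.618 = 31.1; c'Δl = 4.53; W sinα = 21.7
Slice 4: Δl = 2.1/cos35.5° = 2.579 m; N'_4 = 38·cos35.5° − 5·2.579 = 18.0; c'Δl = 7.22; W sinα = 22.1
Σc'Δl = 26.2 kN/m; ΣN' = 160.7 kN/m; ΣW sinα = 55.0 kN/m
Resisting = 26.2 + 160.7·tan23.4° = 26.2 + 69.5 = 95.7 kN/m
FS = 95.7 / 55.0 = 1.739

FS = 1.74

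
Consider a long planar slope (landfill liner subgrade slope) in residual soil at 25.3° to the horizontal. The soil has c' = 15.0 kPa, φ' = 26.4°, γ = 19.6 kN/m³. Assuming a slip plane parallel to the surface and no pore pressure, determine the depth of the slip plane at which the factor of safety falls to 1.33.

Setting FS = 1.33 in FS = [c' + γz cos²β tanφ'] / [γz sinβ cosβ] and solving for z:
z = c' / [γ cosβ (FS·sinβ − cosβ·tanφ')]
  = 15.0 / [19.6·cos25.3°·(1.33·sin25.3° − cos25.3°·tan26.4°)]
  = 15.0 / [19.6·0.9041·(1.33·0.4274 − 0.9041·0.4964)]
  = 15.0 / 2.1192 = 7.078 m

z = 7.08 m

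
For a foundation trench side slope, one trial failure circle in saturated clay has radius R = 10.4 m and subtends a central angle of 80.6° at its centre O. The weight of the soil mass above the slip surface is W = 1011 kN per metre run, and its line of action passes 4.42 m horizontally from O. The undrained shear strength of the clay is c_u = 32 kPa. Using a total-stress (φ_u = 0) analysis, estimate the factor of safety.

FS = 1.09

Taking moments about the centre O, the resisting moment is provided by the undrained shear strength acting along the arc:
Arc length L_a = R·θ = 10.4·(80.6°·π/180) = 10.4·1.4067 = 14.63 m
M_R = c_u·L_a·R = 32·14.63·10.4 = 4868.9 kN·m/m
M_D = W·d = 1011·4.42 = 4468.6 kN·m/m
FS = M_R / M_D = 4868.9 / 4468.6 = 1.090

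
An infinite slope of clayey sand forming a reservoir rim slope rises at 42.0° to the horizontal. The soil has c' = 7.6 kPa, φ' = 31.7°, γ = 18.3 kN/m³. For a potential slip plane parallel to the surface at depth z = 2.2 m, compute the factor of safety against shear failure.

FS = 1.07

For an infinite slope with a slip plane parallel to the surface (no pore pressure): FS = [c' + γz cos²β tanφ'] / [γz sinβ cosβ].
γz = 18.3·2.2 = 40.26 kN/m²
Numerator = 7.6 + 40.26·cos²42.0°·tan31.7° = 7.6 + 40.26·0.5523·0.6176 = 21.332 kPa
Denominator = 40.26·sin42.0°·cos42.0° = 40.26·0.6691·0.7431 = 20.020 kPa
FS = 21.332 / 20.020 = 1.066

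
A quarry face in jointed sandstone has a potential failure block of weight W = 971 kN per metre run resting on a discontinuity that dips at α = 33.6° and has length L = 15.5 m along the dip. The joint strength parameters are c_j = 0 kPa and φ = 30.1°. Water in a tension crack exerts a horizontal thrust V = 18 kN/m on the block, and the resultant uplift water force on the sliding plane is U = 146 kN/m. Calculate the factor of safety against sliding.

Resolving the block weight along and normal to the plane and applying the Mohr–Coulomb strength on the joint:
N' = W cosα − U − V sinα = 971·cos33.6° − 146 − 18·sin33.6° = 652.8 kN/m
Driving force T = W sinα + V cosα = 971·sin33.6° + 18·cos33.6° = 552.3 kN/m
Resisting force R = c_j·L + N'·tanφ = 0·15.5 + 652.8·tan30.1° = 0.0 + 378.4 = 378.4 kN/m
FS = R / T = 378.4 / 552.3 = 0.685

FS = 0.69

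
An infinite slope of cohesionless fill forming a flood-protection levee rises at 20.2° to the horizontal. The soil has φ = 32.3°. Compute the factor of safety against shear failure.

For a dry cohesionless infinite slope the factor of safety is FS = tanφ / tanβ.
FS = tan32.3° / tan20.2° = 0.6322 / 0.3679 = 1.718

FS = 1.72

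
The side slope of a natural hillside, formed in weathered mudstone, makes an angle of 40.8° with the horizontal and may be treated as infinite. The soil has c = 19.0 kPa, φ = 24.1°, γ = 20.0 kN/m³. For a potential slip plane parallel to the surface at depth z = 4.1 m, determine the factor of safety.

For an infinite slope with a slip plane parallel to the surface (no pore pressure): FS = [c + γz cos²β tanφ] / [γz sinβ cosβ].
γz = 20.0·4.1 = 82.00 kN/m²
Numerator = 19.0 + 82.00·cos²40.8°·tan24.1° = 19.0 + 82.00·0.5730·0.4473 = 40.019 kPa
Denominator = 82.00·sin40.8°·cos40.8° = 82.00·0.6534·0.7570 = 40.560 kPa
FS = 40.019 / 40.560 = 0.987

FS = 0.99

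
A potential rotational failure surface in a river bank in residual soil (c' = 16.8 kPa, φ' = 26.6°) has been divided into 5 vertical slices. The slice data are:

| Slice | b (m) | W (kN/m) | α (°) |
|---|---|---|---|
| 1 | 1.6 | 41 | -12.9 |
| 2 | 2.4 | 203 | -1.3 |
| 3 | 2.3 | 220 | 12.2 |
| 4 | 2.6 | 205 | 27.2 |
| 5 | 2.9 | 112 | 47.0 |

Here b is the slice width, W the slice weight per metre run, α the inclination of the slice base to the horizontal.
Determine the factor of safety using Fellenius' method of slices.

FS = 2.82

Ordinary method of slices: FS = Σ[c'·Δl_i + (W_i cosα_i)·tanφ'] / Σ W_i sinα_i, with Δl_i = b_i / cosα_i.
Slice 1: Δl = 1.6/cos(-12.9°) = 1.641 m; N'_1 = 41·cos(-12.9°) = 40.0; c'Δl = 27.58; W sinα = -9.2
Slice 2: Δl = 2.4/cos(-1.3°) = 2.401 m; N'_2 = 203·cos(-1.3°) = 202.9; c'Δl = 40.33; W sinα = -4.6
Slice 3: Δl = 2.3/cos12.2° = 2.353 m; N'_3 = 220·cos12.2° = 215.0; c'Δl = 39.53; W sinα = 46.5
Slice 4: Δl = 2.6/cos27.2° = 2.923 m; N'_4 = 205·cos27.2° = 182.3; c'Δl = 49.11; W sinα = 93.7
Slice 5: Δl = 2.9/cos47.0° = 4.252 m; N'_5 = 112·cos47.0° = 76.4; c'Δl = 71.44; W sinα = 81.9
Σc'Δl = 228.0 kN/m; ΣN' = 716.7 kN/m; ΣW sinα = 208.3 kN/m
Resisting = 228.0 + 716.7·tan26.6° = 228.0 + 358.9 = 586.9 kN/m
FS = 586.9 / 208.3 = 2.817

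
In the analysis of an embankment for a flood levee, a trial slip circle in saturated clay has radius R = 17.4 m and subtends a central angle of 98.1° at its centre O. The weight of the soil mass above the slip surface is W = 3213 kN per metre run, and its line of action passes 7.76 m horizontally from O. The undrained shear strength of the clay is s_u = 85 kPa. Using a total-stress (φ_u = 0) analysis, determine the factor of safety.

FS = 1.77

Taking moments about the centre O, the resisting moment is provided by the undrained shear strength acting along the arc:
Arc length L_a = R·θ = 17.4·(98.1°·π/180) = 17.4·1.7122 = 29.79 m
M_R = s_u·L_a·R = 85·29.79·17.4 = 44062.0 kN·m/m
M_D = W·d = 3213·7.76 = 24932.9 kN·m/m
FS = M_R / M_D = 44062.0 / 24932.9 = 1.767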